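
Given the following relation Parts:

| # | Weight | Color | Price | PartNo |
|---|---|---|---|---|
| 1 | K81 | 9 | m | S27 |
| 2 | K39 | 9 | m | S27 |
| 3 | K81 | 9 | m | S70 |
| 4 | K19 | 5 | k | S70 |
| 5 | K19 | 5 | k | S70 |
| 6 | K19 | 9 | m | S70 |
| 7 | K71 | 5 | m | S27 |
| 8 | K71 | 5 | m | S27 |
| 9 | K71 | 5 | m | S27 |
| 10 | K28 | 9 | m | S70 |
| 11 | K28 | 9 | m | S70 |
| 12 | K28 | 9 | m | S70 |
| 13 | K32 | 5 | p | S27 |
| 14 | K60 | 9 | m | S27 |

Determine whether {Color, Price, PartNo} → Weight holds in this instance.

(Color=9, Price=m, PartNo=S27): rows 1, 2, 14 → Weight takes values {K81, K39, K60} — violation
(Color=9, Price=m, PartNo=S70): rows 3, 6, 10, 11, 12 → Weight takes values {K81, K19, K28} — violation
(Color=5, Price=k, PartNo=S70): rows 4, 5 → Weight = K19, K19 ✓
(Color=5, Price=m, PartNo=S27): rows 7, 8, 9 → Weight = K71, K71, K71 ✓
(Color=5, Price=p, PartNo=S27): row 13 → Weight = K32 ✓
Two rows agree on {Color, Price, PartNo} but differ on Weight, so {Color, Price, PartNo} → Weight does not hold.

No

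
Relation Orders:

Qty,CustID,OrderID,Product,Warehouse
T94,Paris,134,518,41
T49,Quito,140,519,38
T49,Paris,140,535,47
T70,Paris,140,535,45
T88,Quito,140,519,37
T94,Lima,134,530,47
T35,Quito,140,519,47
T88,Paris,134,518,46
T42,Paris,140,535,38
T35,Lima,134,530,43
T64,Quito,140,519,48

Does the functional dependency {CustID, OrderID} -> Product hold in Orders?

(CustID=Paris, OrderID=134): 2 rows → Product = 518, 518 ✓
(CustID=Quito, OrderID=140): 4 rows → Product = 519, 519, 519, 519 ✓
(CustID=Paris, OrderID=140): 3 rows → Product = 535, 535, 535 ✓
(CustID=Lima, OrderID=134): 2 rows → Product = 530, 530 ✓
Every {CustID, OrderID} value is associated with a single Product value, so {CustID, OrderID} -> Product holds.

Yes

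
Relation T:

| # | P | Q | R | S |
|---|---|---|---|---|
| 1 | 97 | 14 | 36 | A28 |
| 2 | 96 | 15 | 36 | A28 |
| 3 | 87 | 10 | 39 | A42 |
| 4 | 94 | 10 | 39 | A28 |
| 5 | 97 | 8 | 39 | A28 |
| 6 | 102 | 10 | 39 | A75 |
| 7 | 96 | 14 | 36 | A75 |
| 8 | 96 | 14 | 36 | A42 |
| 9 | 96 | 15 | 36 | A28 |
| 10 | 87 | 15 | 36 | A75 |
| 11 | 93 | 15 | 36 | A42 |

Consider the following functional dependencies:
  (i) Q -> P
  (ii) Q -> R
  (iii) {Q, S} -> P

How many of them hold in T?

(i) Q -> P: Q=14: rows 1, 7, 8 → P takes values {97, 96} — violation; Q=15: rows 2, 9, 10, 11 → P takes values {96, 87, 93} — violation; Q=10: rows 3, 4, 6 → P takes values {87, 94, 102} — violation — fails.
(ii) Q -> R: every LHS value maps to a single RHS value — holds.
(iii) {Q, S} -> P: every LHS value maps to a single RHS value — holds.
2 of the 3 dependencies hold.

2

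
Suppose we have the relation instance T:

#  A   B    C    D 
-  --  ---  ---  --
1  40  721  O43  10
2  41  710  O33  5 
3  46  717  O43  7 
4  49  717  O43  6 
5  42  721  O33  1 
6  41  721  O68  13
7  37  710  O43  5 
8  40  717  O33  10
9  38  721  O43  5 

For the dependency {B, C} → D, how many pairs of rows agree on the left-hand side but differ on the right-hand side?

2

(B=721, C=O43): violating pairs (1,9) — 1 pair.
(B=717, C=O43): violating pairs (3,4) — 1 pair.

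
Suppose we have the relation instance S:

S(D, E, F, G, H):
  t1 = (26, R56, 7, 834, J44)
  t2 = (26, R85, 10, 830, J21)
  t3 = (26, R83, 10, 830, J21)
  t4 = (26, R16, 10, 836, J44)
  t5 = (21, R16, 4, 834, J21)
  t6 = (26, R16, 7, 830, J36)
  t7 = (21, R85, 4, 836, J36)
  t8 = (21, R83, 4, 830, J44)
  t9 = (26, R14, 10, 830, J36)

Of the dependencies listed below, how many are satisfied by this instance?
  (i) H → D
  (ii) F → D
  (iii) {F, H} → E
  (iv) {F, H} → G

(i) H → D: H=J44: rows 1, 4, 8 → D takes values {26, 21} — violation; H=J21: rows 2, 3, 5 → D takes values {26, 21} — violation; H=J36: rows 6, 7, 9 → D takes values {26, 21} — violation — fails.
(ii) F → D: every LHS value maps to a single RHS value — holds.
(iii) {F, H} → E: (F=10, H=J21): rows 2, 3 → E takes values {R85, R83} — violation — fails.
(iv) {F, H} → G: every LHS value maps to a single RHS value — holds.
2 of the 4 dependencies hold.

2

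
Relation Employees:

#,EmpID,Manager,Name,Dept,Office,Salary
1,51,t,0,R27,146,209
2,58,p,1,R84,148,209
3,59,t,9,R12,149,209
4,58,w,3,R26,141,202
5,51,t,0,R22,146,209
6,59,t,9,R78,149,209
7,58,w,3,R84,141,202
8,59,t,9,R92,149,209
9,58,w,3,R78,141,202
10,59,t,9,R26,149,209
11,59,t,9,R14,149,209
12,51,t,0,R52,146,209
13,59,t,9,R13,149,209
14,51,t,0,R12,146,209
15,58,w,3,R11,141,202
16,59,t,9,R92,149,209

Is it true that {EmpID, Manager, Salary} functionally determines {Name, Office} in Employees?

(EmpID=51, Manager=t, Salary=209): rows 1, 5, 12, 14 → {Name,Office} = (0, 146), (0, 146), (0, 146), (0, 146) ✓
(EmpID=58, Manager=p, Salary=209): row 2 → {Name,Office} = (1, 148) ✓
(EmpID=59, Manager=t, Salary=209): rows 3, 6, 8, 10, 11, 13, 16 → {Name,Office} = (9, 149), (9, 149), (9, 149), (9, 149), (9, 149), (9, 149), (9, 149) ✓
(EmpID=58, Manager=w, Salary=202): rows 4, 7, 9, 15 → {Name,Office} = (3, 141), (3, 141), (3, 141), (3, 141) ✓
Every {EmpID, Manager, Salary} value is associated with a single {Name, Office} value, so {EmpID, Manager, Salary} -> {Name, Office} holds.

Yes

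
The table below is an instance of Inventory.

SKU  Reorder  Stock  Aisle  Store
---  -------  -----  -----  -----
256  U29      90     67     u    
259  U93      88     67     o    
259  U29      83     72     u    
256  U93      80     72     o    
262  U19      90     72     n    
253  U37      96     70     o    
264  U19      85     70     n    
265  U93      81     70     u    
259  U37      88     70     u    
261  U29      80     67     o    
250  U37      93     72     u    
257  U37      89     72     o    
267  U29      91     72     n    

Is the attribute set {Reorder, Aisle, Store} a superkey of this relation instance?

All 13 rows have distinct {Reorder, Aisle, Store} values, so {Reorder, Aisle, Store} → (all attributes) holds and {Reorder, Aisle, Store} is a superkey.

Yes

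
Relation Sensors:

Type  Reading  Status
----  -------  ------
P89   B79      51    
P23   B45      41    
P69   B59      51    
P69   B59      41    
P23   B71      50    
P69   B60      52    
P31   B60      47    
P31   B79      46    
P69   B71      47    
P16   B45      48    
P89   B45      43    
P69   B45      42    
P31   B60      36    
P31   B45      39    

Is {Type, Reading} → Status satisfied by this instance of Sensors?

(Type=P89, Reading=B79): 1 row → Status = 51 ✓
(Type=P23, Reading=B45): 1 row → Status = 41 ✓
(Type=P69, Reading=B59): 2 rows → Status takes values {51, 41} — violation
(Type=P23, Reading=B71): 1 row → Status = 50 ✓
(Type=P69, Reading=B60): 1 row → Status = 52 ✓
(Type=P31, Reading=B60): 2 rows → Status takes values {47, 36} — violation
(Type=P31, Reading=B79): 1 row → Status = 46 ✓
(Type=P69, Reading=B71): 1 row → Status = 47 ✓
(Type=P16, Reading=B45): 1 row → Status = 48 ✓
(Type=P89, Reading=B45): 1 row → Status = 43 ✓
(Type=P69, Reading=B45): 1 row → Status = 42 ✓
(Type=P31, Reading=B45): 1 row → Status = 39 ✓
Two rows agree on {Type, Reading} but differ on Status, so {Type, Reading} → Status does not hold.

No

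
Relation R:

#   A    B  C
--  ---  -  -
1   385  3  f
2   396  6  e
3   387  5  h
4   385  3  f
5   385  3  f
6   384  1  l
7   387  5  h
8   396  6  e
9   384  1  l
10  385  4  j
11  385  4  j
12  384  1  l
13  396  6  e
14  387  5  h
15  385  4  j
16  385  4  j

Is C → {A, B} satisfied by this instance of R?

Yes

C=f: rows 1, 4, 5 → {A,B} = (385, 3), (385, 3), (385, 3) ✓
C=e: rows 2, 8, 13 → {A,B} = (396, 6), (396, 6), (396, 6) ✓
C=h: rows 3, 7, 14 → {A,B} = (387, 5), (387, 5), (387, 5) ✓
C=l: rows 6, 9, 12 → {A,B} = (384, 1), (384, 1), (384, 1) ✓
C=j: rows 10, 11, 15, 16 → {A,B} = (385, 4), (385, 4), (385, 4), (385, 4) ✓
Every C value is associated with a single {A, B} value, so C → {A, B} holds.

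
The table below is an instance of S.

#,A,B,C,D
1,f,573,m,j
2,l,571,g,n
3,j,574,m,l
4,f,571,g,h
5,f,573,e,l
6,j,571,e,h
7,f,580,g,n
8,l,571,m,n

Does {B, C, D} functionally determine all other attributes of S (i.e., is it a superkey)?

Yes

All 8 rows have distinct {B, C, D} values, so {B, C, D} → (all attributes) holds and {B, C, D} is a superkey.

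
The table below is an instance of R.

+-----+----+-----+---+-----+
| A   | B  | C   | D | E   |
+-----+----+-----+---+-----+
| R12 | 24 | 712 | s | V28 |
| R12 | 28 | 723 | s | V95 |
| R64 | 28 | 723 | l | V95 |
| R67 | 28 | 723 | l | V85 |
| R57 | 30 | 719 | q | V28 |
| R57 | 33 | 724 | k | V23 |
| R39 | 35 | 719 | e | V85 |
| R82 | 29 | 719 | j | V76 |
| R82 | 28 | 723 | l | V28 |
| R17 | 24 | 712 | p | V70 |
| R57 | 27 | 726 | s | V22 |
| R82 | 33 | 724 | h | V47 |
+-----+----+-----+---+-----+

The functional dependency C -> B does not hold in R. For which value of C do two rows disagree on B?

719

C=712: 2 rows → B = 24, 24 ✓
C=723: 4 rows → B = 28, 28, 28, 28 ✓
C=719: 3 rows → B takes values {30, 35, 29} — violation
C=724: 2 rows → B = 33, 33 ✓
C=726: 1 row → B = 27 ✓
The only C value with inconsistent B is C=719.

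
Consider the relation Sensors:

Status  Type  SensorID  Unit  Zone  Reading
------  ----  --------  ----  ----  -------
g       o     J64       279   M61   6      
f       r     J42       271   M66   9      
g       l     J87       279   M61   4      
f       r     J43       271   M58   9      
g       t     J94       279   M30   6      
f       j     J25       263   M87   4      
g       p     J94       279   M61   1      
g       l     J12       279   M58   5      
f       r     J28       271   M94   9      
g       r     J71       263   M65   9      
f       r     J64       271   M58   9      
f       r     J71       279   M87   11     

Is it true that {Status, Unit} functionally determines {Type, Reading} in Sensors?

No

(Status=g, Unit=279): 5 rows → {Type,Reading} takes values {(o, 6), (l, 4), (t, 6), (p, 1), (l, 5)} — violation
(Status=f, Unit=271): 4 rows → {Type,Reading} = (r, 9), (r, 9), (r, 9), (r, 9) ✓
(Status=f, Unit=263): 1 row → {Type,Reading} = (j, 4) ✓
(Status=g, Unit=263): 1 row → {Type,Reading} = (r, 9) ✓
(Status=f, Unit=279): 1 row → {Type,Reading} = (r, 11) ✓
Two rows agree on {Status, Unit} but differ on {Type, Reading}, so {Status, Unit} → {Type, Reading} does not hold.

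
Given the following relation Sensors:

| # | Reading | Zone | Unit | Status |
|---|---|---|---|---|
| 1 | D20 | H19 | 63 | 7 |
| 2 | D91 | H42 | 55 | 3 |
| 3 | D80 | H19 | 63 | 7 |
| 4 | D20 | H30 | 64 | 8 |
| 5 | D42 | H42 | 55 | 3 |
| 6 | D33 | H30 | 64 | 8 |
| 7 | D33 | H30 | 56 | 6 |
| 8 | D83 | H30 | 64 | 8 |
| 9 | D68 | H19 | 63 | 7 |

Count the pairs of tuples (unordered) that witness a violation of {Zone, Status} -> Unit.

(Zone=H19, Status=7): all 3 rows agree on Unit — 0 pairs.
(Zone=H42, Status=3): all 2 rows agree on Unit — 0 pairs.
(Zone=H30, Status=8): all 3 rows agree on Unit — 0 pairs.

0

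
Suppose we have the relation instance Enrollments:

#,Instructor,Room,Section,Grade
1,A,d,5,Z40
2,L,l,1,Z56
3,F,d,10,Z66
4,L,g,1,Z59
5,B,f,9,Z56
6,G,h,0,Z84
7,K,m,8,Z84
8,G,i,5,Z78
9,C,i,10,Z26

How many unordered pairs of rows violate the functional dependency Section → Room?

Section=5: violating pairs (1,8) — 1 pair.
Section=1: violating pairs (2,4) — 1 pair.
Section=10: violating pairs (3,9) — 1 pair.

3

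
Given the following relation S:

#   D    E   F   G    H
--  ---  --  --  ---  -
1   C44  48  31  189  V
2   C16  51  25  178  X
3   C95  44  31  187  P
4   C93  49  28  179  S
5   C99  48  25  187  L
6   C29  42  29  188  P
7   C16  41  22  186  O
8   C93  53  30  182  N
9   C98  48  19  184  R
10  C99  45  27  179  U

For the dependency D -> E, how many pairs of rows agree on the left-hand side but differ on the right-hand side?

D=C16: violating pairs (2,7) — 1 pair.
D=C93: violating pairs (4,8) — 1 pair.
D=C99: violating pairs (5,10) — 1 pair.

3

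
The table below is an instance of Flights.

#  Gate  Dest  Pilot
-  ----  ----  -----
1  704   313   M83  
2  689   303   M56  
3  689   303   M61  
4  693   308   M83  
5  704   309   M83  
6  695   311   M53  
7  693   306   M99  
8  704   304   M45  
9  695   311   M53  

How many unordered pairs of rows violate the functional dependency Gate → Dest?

4

Gate=704: violating pairs (1,5), (1,8), (5,8) — 3 pairs.
Gate=689: all 2 rows agree on Dest — 0 pairs.
Gate=693: violating pairs (4,7) — 1 pair.
Gate=695: all 2 rows agree on Dest — 0 pairs.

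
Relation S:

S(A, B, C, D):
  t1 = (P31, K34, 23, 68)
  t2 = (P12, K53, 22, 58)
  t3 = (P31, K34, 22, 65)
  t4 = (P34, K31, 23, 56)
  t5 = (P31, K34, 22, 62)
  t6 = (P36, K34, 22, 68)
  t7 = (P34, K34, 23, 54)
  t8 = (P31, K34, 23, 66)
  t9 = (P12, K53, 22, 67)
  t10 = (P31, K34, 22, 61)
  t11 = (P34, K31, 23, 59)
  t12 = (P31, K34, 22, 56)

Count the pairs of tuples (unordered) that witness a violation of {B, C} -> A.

(B=K34, C=23): violating pairs (1,7), (7,8) — 2 pairs.
(B=K53, C=22): all 2 rows agree on A — 0 pairs.
(B=K34, C=22): violating pairs (3,6), (5,6), (6,10), (6,12) — 4 pairs.
(B=K31, C=23): all 2 rows agree on A — 0 pairs.

6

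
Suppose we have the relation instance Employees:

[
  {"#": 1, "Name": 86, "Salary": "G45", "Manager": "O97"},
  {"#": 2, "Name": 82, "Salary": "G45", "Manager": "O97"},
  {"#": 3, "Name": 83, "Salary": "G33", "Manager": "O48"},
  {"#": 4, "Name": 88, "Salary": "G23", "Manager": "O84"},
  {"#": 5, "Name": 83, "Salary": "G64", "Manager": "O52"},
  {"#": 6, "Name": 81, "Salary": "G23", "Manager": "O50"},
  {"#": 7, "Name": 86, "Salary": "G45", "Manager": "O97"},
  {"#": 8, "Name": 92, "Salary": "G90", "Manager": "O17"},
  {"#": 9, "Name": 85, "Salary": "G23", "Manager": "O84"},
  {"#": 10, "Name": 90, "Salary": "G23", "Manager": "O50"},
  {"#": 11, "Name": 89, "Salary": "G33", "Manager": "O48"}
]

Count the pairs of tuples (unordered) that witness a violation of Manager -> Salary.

0

Manager=O97: all 3 rows agree on Salary — 0 pairs.
Manager=O48: all 2 rows agree on Salary — 0 pairs.
Manager=O84: all 2 rows agree on Salary — 0 pairs.
Manager=O50: all 2 rows agree on Salary — 0 pairs.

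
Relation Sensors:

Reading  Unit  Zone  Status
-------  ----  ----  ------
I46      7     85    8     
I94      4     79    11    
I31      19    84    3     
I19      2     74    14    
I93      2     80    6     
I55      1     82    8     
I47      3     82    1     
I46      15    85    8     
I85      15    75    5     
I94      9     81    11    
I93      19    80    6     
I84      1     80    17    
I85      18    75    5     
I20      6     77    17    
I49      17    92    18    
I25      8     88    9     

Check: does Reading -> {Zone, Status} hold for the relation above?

No

Reading=I46: 2 rows → {Zone,Status} = (85, 8), (85, 8) ✓
Reading=I94: 2 rows → {Zone,Status} takes values {(79, 11), (81, 11)} — violation
Reading=I31: 1 row → {Zone,Status} = (84, 3) ✓
Reading=I19: 1 row → {Zone,Status} = (74, 14) ✓
Reading=I93: 2 rows → {Zone,Status} = (80, 6), (80, 6) ✓
Reading=I55: 1 row → {Zone,Status} = (82, 8) ✓
Reading=I47: 1 row → {Zone,Status} = (82, 1) ✓
Reading=I85: 2 rows → {Zone,Status} = (75, 5), (75, 5) ✓
Reading=I84: 1 row → {Zone,Status} = (80, 17) ✓
Reading=I20: 1 row → {Zone,Status} = (77, 17) ✓
Reading=I49: 1 row → {Zone,Status} = (92, 18) ✓
Reading=I25: 1 row → {Zone,Status} = (88, 9) ✓
Two rows agree on Reading but differ on {Zone, Status}, so Reading -> {Zone, Status} does not hold.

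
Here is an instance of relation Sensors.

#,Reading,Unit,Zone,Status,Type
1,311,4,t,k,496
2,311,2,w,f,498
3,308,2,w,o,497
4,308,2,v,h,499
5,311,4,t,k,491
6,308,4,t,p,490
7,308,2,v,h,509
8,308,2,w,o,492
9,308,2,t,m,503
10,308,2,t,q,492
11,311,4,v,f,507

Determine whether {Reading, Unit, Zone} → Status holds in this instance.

(Reading=311, Unit=4, Zone=t): rows 1, 5 → Status = k, k ✓
(Reading=311, Unit=2, Zone=w): row 2 → Status = f ✓
(Reading=308, Unit=2, Zone=w): rows 3, 8 → Status = o, o ✓
(Reading=308, Unit=2, Zone=v): rows 4, 7 → Status = h, h ✓
(Reading=308, Unit=4, Zone=t): row 6 → Status = p ✓
(Reading=308, Unit=2, Zone=t): rows 9, 10 → Status takes values {m, q} — violation
(Reading=311, Unit=4, Zone=v): row 11 → Status = f ✓
Two rows agree on {Reading, Unit, Zone} but differ on Status, so {Reading, Unit, Zone} → Status does not hold.

No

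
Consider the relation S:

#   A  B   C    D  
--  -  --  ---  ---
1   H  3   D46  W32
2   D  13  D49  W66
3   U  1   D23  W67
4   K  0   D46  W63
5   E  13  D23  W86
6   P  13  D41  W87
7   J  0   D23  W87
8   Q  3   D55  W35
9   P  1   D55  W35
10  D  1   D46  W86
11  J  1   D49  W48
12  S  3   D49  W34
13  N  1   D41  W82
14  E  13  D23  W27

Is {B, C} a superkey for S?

Rows 5 and 14 have the same {B, C} value (B=13, C=D23) but are distinct tuples, so {B, C} does not determine every attribute — not a superkey.

No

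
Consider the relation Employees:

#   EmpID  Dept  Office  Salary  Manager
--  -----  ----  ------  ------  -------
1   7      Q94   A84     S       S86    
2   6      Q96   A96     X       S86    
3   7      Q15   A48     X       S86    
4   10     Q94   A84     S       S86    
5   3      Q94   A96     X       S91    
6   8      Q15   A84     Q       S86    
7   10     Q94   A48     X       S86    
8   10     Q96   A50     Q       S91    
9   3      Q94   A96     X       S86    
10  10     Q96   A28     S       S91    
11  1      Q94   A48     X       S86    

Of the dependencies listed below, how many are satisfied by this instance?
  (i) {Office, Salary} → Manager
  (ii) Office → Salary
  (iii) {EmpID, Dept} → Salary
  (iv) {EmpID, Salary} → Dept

(i) {Office, Salary} → Manager: (Office=A96, Salary=X): rows 2, 5, 9 → Manager takes values {S86, S91} — violation — fails.
(ii) Office → Salary: Office=A84: rows 1, 4, 6 → Salary takes values {S, Q} — violation — fails.
(iii) {EmpID, Dept} → Salary: (EmpID=10, Dept=Q94): rows 4, 7 → Salary takes values {S, X} — violation; (EmpID=10, Dept=Q96): rows 8, 10 → Salary takes values {Q, S} — violation — fails.
(iv) {EmpID, Salary} → Dept: (EmpID=10, Salary=S): rows 4, 10 → Dept takes values {Q94, Q96} — violation — fails.
None of the 4 dependencies hold.

0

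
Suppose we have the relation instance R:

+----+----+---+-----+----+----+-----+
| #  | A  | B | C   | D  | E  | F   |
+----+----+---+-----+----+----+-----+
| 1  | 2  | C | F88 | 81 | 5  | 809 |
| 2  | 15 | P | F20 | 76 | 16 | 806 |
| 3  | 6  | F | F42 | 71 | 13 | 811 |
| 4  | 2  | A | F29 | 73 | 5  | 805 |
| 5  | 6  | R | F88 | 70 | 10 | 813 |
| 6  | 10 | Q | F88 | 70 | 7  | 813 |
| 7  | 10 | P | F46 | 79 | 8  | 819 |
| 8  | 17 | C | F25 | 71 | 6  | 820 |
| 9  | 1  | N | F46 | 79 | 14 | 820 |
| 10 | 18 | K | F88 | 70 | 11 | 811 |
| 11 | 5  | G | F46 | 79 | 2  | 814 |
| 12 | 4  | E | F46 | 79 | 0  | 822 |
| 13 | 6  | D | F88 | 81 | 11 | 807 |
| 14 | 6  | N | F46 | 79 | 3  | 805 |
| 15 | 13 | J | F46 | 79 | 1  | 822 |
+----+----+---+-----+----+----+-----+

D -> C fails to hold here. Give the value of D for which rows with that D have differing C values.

71

D=81: rows 1, 13 → C = F88, F88 ✓
D=76: row 2 → C = F20 ✓
D=71: rows 3, 8 → C takes values {F42, F25} — violation
D=73: row 4 → C = F29 ✓
D=70: rows 5, 6, 10 → C = F88, F88, F88 ✓
D=79: rows 7, 9, 11, 12, 14, 15 → C = F46, F46, F46, F46, F46, F46 ✓
The only D value with inconsistent C is D=71.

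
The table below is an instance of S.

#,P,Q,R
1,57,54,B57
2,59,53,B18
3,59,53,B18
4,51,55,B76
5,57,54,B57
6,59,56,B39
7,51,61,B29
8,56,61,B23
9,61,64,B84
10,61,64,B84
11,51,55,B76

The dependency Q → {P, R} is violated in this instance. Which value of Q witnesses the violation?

Q=54: rows 1, 5 → {P,R} = (57, B57), (57, B57) ✓
Q=53: rows 2, 3 → {P,R} = (59, B18), (59, B18) ✓
Q=55: rows 4, 11 → {P,R} = (51, B76), (51, B76) ✓
Q=56: row 6 → {P,R} = (59, B39) ✓
Q=61: rows 7, 8 → {P,R} takes values {(51, B29), (56, B23)} — violation
Q=64: rows 9, 10 → {P,R} = (61, B84), (61, B84) ✓
The only Q value with inconsistent RHS is Q=61.

61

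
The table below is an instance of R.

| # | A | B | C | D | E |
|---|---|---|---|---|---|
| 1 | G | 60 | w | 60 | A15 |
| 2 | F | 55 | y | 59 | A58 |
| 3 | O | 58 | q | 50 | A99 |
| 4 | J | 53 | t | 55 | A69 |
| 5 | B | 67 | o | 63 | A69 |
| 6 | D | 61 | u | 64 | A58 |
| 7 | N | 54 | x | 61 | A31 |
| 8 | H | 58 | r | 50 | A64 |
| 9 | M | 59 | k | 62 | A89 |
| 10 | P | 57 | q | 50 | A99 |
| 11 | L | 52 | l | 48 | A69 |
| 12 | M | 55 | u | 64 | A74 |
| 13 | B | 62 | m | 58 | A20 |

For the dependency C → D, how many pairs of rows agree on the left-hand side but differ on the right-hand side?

C=q: all 2 rows agree on D — 0 pairs.
C=u: all 2 rows agree on D — 0 pairs.

0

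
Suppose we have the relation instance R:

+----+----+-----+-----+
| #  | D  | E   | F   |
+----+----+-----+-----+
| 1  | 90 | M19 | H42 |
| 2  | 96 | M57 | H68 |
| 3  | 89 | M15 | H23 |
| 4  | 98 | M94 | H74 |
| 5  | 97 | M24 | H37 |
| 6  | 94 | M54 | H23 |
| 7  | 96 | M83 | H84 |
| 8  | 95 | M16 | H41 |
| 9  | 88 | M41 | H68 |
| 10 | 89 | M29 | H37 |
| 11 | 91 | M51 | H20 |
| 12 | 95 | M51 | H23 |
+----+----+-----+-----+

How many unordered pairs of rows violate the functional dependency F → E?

F=H68: violating pairs (2,9) — 1 pair.
F=H23: violating pairs (3,6), (3,12), (6,12) — 3 pairs.
F=H37: violating pairs (5,10) — 1 pair.

5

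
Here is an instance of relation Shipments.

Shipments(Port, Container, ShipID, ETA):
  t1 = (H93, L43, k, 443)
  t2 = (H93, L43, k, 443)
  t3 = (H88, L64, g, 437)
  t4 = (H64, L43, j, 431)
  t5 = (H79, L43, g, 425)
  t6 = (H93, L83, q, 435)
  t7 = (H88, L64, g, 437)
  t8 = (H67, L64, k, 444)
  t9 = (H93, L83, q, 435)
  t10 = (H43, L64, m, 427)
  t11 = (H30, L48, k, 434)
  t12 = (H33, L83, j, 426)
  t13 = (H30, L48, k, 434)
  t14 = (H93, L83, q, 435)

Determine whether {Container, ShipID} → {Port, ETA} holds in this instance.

(Container=L43, ShipID=k): rows 1, 2 → {Port,ETA} = (H93, 443), (H93, 443) ✓
(Container=L64, ShipID=g): rows 3, 7 → {Port,ETA} = (H88, 437), (H88, 437) ✓
(Container=L43, ShipID=j): row 4 → {Port,ETA} = (H64, 431) ✓
(Container=L43, ShipID=g): row 5 → {Port,ETA} = (H79, 425) ✓
(Container=L83, ShipID=q): rows 6, 9, 14 → {Port,ETA} = (H93, 435), (H93, 435), (H93, 435) ✓
(Container=L64, ShipID=k): row 8 → {Port,ETA} = (H67, 444) ✓
(Container=L64, ShipID=m): row 10 → {Port,ETA} = (H43, 427) ✓
(Container=L48, ShipID=k): rows 11, 13 → {Port,ETA} = (H30, 434), (H30, 434) ✓
(Container=L83, ShipID=j): row 12 → {Port,ETA} = (H33, 426) ✓
Every {Container, ShipID} value is associated with a single {Port, ETA} value, so {Container, ShipID} → {Port, ETA} holds.

Yes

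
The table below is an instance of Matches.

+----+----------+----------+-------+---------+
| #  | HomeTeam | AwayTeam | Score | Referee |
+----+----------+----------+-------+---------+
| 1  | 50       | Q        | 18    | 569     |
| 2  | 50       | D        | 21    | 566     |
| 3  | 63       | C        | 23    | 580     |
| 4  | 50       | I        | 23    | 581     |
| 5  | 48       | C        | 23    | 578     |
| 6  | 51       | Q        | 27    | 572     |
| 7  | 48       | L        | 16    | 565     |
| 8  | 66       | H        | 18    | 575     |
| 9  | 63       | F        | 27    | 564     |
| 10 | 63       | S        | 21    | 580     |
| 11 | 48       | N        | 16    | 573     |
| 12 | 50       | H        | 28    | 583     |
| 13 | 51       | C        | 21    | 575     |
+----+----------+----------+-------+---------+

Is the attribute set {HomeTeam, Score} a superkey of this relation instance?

Rows 7 and 11 have the same {HomeTeam, Score} value (HomeTeam=48, Score=16) but are distinct tuples, so {HomeTeam, Score} does not determine every attribute — not a superkey.

No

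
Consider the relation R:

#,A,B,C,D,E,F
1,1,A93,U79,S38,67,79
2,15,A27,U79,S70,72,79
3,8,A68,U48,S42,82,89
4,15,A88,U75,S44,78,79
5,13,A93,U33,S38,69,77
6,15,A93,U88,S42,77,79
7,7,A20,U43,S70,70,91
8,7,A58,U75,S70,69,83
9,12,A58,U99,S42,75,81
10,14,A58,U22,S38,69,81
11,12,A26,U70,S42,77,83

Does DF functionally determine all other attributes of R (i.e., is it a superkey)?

Yes

All 11 rows have distinct DF values, so DF → (all attributes) holds and DF is a superkey.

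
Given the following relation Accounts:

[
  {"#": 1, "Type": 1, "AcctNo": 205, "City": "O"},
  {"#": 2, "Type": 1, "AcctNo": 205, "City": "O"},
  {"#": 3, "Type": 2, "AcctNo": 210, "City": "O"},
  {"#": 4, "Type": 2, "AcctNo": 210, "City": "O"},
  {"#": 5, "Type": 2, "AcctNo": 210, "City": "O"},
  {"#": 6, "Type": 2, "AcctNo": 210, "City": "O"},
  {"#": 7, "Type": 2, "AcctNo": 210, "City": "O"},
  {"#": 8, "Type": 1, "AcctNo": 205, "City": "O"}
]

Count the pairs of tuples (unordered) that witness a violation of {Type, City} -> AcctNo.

(Type=1, City=O): all 3 rows agree on AcctNo — 0 pairs.
(Type=2, City=O): all 5 rows agree on AcctNo — 0 pairs.

0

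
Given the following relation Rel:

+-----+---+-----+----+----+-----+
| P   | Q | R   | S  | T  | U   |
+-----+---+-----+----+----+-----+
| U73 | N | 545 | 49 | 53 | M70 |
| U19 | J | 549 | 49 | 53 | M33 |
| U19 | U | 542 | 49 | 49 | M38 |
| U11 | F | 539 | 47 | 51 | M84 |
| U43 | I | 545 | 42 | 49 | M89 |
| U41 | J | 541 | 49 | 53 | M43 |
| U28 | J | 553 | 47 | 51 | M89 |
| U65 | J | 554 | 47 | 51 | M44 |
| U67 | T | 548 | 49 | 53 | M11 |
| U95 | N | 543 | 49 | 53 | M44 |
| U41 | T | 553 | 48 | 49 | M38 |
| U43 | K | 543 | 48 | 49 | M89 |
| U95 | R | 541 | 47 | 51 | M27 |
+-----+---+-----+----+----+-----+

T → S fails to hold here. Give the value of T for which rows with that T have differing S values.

49

T=53: 5 rows → S = 49, 49, 49, 49, 49 ✓
T=49: 4 rows → S takes values {49, 42, 48} — violation
T=51: 4 rows → S = 47, 47, 47, 47 ✓
The only T value with inconsistent S is T=49.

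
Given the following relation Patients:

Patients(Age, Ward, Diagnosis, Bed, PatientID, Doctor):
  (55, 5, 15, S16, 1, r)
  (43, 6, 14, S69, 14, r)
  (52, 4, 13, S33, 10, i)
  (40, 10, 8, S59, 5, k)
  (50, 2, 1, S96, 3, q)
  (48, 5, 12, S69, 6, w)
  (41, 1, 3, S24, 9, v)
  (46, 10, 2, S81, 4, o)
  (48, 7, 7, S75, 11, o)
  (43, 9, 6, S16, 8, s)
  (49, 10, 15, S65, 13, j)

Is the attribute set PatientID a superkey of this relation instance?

Yes

All 11 rows have distinct PatientID values, so PatientID → (all attributes) holds and PatientID is a superkey.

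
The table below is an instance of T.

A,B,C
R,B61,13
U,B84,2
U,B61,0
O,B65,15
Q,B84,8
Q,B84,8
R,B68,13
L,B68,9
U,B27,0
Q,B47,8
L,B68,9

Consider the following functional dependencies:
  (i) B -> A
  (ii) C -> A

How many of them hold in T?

(i) B -> A: B=B61: 2 rows → A takes values {R, U} — violation; B=B84: 3 rows → A takes values {U, Q} — violation; B=B68: 3 rows → A takes values {R, L} — violation — fails.
(ii) C -> A: every LHS value maps to a single RHS value — holds.
1 of the 2 dependencies holds.

1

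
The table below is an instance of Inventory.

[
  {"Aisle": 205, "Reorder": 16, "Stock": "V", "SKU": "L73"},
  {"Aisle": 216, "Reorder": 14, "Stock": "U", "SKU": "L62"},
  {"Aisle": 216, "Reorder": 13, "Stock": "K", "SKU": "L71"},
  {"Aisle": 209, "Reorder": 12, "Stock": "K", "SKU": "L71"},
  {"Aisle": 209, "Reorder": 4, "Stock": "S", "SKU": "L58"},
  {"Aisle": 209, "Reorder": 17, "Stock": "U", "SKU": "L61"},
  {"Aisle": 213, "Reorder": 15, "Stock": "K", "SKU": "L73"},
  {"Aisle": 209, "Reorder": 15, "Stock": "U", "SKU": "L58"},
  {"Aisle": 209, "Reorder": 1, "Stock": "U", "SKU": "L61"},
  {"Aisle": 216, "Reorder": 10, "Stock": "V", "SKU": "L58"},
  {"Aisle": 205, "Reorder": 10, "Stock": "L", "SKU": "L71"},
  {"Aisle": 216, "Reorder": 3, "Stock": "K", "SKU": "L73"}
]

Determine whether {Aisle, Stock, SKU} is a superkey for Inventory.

Two distinct rows share (Aisle=209, Stock=U, SKU=L61), so {Aisle, Stock, SKU} does not determine every attribute — not a superkey.

No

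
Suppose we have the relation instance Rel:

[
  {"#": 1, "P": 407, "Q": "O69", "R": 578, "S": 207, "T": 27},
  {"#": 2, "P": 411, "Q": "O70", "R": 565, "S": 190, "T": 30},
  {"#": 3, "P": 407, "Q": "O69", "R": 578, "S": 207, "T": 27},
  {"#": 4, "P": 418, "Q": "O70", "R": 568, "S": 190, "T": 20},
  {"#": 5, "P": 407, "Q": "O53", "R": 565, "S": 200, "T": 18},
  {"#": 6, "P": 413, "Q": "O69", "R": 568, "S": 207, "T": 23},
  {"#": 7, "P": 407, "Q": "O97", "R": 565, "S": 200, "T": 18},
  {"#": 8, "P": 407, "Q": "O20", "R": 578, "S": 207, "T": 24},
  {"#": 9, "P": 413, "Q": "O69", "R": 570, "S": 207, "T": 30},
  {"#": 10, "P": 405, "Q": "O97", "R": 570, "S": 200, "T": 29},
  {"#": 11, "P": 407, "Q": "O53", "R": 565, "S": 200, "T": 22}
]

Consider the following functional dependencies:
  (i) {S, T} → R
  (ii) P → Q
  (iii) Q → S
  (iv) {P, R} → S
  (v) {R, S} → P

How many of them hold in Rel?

4

(i) {S, T} → R: every LHS value maps to a single RHS value — holds.
(ii) P → Q: P=407: rows 1, 3, 5, 7, 8, 11 → Q takes values {O69, O53, O97, O20} — violation — fails.
(iii) Q → S: every LHS value maps to a single RHS value — holds.
(iv) {P, R} → S: every LHS value maps to a single RHS value — holds.
(v) {R, S} → P: every LHS value maps to a single RHS value — holds.
4 of the 5 dependencies hold.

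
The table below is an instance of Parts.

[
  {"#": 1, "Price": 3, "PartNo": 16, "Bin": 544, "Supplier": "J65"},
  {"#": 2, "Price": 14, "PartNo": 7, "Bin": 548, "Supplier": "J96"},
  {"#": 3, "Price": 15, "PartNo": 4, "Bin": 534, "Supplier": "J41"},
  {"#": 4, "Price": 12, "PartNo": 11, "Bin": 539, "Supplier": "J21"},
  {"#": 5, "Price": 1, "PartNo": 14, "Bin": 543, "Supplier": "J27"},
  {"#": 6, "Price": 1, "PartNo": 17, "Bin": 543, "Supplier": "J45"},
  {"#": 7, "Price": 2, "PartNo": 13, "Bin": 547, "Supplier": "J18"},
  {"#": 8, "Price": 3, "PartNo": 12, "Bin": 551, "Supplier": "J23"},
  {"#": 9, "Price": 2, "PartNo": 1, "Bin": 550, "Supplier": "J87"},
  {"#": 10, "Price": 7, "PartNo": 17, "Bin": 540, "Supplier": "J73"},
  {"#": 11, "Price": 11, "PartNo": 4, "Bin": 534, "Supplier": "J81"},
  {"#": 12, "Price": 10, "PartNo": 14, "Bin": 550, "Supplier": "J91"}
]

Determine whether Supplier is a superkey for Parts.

All 12 rows have distinct Supplier values, so Supplier → (all attributes) holds and Supplier is a superkey.

Yes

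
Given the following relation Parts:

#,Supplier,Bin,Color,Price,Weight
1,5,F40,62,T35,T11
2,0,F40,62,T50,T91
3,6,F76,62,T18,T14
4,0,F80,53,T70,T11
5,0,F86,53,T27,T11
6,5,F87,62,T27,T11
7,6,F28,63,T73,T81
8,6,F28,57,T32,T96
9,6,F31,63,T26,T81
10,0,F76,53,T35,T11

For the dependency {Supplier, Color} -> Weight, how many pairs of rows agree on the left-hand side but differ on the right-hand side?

(Supplier=5, Color=62): all 2 rows agree on Weight — 0 pairs.
(Supplier=0, Color=53): all 3 rows agree on Weight — 0 pairs.
(Supplier=6, Color=63): all 2 rows agree on Weight — 0 pairs.

0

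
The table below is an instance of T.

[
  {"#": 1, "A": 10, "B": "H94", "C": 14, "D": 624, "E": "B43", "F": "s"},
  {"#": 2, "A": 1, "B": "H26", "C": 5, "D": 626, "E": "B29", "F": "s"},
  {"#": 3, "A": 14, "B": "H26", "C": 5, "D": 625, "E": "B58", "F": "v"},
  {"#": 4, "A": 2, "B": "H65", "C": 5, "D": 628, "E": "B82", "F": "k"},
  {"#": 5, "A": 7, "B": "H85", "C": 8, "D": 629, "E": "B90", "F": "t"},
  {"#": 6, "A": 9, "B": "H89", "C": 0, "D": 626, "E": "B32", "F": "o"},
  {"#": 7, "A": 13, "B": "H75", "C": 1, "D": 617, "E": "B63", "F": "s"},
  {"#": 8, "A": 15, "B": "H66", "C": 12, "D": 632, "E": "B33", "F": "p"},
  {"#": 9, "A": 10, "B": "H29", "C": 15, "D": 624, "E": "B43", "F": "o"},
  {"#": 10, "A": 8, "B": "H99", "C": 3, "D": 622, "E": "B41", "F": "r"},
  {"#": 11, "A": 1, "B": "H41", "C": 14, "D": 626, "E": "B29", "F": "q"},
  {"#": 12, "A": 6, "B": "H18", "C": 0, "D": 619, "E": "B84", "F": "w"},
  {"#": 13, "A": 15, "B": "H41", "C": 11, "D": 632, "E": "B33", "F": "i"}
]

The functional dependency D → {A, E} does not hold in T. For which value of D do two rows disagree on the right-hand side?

D=624: rows 1, 9 → {A,E} = (10, B43), (10, B43) ✓
D=626: rows 2, 6, 11 → {A,E} takes values {(1, B29), (9, B32)} — violation
D=625: row 3 → {A,E} = (14, B58) ✓
D=628: row 4 → {A,E} = (2, B82) ✓
D=629: row 5 → {A,E} = (7, B90) ✓
D=617: row 7 → {A,E} = (13, B63) ✓
D=632: rows 8, 13 → {A,E} = (15, B33), (15, B33) ✓
D=622: row 10 → {A,E} = (8, B41) ✓
D=619: row 12 → {A,E} = (6, B84) ✓
The only D value with inconsistent RHS is D=626.

626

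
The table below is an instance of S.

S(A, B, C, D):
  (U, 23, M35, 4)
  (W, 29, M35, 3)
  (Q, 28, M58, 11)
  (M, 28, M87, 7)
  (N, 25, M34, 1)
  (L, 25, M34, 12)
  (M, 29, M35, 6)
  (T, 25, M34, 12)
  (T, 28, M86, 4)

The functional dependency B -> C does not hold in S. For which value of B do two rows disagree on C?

B=23: 1 row → C = M35 ✓
B=29: 2 rows → C = M35, M35 ✓
B=28: 3 rows → C takes values {M58, M87, M86} — violation
B=25: 3 rows → C = M34, M34, M34 ✓
The only B value with inconsistent C is B=28.

28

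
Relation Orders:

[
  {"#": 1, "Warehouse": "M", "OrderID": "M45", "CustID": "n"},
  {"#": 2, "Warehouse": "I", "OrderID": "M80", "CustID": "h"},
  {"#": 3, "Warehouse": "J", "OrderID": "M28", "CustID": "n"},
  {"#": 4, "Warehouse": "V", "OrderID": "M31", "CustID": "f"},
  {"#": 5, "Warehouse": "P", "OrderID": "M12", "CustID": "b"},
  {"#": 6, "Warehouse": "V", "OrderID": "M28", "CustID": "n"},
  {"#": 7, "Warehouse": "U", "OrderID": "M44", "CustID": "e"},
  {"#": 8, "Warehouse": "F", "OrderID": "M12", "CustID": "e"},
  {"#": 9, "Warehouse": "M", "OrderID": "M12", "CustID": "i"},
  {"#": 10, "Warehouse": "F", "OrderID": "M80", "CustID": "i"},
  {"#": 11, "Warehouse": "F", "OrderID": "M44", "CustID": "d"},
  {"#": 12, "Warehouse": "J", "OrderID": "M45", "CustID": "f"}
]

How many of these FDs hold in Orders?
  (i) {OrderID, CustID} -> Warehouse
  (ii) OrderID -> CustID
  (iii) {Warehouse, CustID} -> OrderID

1

(i) {OrderID, CustID} -> Warehouse: (OrderID=M28, CustID=n): rows 3, 6 → Warehouse takes values {J, V} — violation — fails.
(ii) OrderID -> CustID: OrderID=M45: rows 1, 12 → CustID takes values {n, f} — violation; OrderID=M80: rows 2, 10 → CustID takes values {h, i} — violation; OrderID=M12: rows 5, 8, 9 → CustID takes values {b, e, i} — violation; OrderID=M44: rows 7, 11 → CustID takes values {e, d} — violation — fails.
(iii) {Warehouse, CustID} -> OrderID: every LHS value maps to a single RHS value — holds.
1 of the 3 dependencies holds.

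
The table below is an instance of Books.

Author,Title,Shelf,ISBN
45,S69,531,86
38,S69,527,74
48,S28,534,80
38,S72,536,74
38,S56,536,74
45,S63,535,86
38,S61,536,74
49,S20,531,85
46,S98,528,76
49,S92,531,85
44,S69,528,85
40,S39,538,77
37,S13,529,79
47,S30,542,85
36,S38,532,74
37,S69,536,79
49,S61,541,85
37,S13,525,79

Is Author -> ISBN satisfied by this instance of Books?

Yes

Author=45: 2 rows → ISBN = 86, 86 ✓
Author=38: 4 rows → ISBN = 74, 74, 74, 74 ✓
Author=48: 1 row → ISBN = 80 ✓
Author=49: 3 rows → ISBN = 85, 85, 85 ✓
Author=46: 1 row → ISBN = 76 ✓
Author=44: 1 row → ISBN = 85 ✓
Author=40: 1 row → ISBN = 77 ✓
Author=37: 3 rows → ISBN = 79, 79, 79 ✓
Author=47: 1 row → ISBN = 85 ✓
Author=36: 1 row → ISBN = 74 ✓
Every Author value is associated with a single ISBN value, so Author -> ISBN holds.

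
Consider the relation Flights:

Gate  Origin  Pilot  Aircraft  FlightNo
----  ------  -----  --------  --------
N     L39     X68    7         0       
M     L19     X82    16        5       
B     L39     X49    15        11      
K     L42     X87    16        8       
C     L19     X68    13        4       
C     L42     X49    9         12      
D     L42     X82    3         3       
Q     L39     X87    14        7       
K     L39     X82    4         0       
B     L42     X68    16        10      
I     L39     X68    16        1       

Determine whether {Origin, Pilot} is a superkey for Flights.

Two distinct rows share (Origin=L39, Pilot=X68), so {Origin, Pilot} does not determine every attribute — not a superkey.

No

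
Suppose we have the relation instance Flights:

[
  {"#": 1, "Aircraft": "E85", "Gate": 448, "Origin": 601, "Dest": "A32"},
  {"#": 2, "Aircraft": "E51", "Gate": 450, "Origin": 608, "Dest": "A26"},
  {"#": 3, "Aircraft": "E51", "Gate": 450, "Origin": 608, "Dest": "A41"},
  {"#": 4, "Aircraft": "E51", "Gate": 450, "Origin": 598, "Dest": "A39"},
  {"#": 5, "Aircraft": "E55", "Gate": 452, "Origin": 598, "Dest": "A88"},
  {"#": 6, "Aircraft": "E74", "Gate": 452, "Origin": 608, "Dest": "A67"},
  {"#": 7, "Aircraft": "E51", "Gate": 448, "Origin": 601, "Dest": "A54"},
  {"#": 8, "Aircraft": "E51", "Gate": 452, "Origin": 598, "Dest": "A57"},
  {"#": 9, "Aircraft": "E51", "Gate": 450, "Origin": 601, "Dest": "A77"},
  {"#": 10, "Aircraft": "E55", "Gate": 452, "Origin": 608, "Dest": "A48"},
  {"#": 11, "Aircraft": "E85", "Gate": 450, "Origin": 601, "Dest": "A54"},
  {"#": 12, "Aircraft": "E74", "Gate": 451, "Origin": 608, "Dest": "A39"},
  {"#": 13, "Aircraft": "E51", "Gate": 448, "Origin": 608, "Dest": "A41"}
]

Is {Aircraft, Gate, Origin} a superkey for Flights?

No

Rows 2 and 3 have the same {Aircraft, Gate, Origin} value (Aircraft=E51, Gate=450, Origin=608) but are distinct tuples, so {Aircraft, Gate, Origin} does not determine every attribute — not a superkey.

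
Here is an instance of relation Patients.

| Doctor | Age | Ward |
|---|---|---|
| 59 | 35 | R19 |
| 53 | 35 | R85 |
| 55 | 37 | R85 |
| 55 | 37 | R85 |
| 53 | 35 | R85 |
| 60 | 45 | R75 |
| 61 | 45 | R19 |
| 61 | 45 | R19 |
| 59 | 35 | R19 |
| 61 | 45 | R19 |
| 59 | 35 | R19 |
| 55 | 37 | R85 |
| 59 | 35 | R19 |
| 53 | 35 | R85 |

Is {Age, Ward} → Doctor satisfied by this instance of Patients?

(Age=35, Ward=R19): 4 rows → Doctor = 59, 59, 59, 59 ✓
(Age=35, Ward=R85): 3 rows → Doctor = 53, 53, 53 ✓
(Age=37, Ward=R85): 3 rows → Doctor = 55, 55, 55 ✓
(Age=45, Ward=R75): 1 row → Doctor = 60 ✓
(Age=45, Ward=R19): 3 rows → Doctor = 61, 61, 61 ✓
Every {Age, Ward} value is associated with a single Doctor value, so {Age, Ward} → Doctor holds.

Yes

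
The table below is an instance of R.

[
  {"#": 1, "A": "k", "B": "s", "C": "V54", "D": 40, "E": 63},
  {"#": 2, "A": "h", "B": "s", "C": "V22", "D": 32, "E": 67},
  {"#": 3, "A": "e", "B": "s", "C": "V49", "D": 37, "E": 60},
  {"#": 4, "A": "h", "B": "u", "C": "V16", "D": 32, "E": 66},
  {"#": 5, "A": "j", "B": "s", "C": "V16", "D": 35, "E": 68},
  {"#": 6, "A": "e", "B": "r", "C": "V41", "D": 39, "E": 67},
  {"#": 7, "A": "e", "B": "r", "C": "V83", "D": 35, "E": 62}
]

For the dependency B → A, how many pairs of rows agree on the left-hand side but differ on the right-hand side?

6

B=s: violating pairs (1,2), (1,3), (1,5), (2,3), (2,5), (3,5) — 6 pairs.
B=r: all 2 rows agree on A — 0 pairs.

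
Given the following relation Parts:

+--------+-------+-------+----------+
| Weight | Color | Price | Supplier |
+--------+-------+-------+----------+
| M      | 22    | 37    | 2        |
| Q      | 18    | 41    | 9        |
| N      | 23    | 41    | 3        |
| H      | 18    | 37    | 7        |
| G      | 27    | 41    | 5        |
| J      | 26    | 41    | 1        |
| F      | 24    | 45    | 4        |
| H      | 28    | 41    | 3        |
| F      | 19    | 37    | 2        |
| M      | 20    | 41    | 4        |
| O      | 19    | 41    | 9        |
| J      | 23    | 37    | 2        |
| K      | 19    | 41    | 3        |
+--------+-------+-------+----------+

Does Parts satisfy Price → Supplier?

Price=37: 4 rows → Supplier takes values {2, 7} — violation
Price=41: 8 rows → Supplier takes values {9, 3, 5, 1, 4} — violation
Price=45: 1 row → Supplier = 4 ✓
Two rows agree on Price but differ on Supplier, so Price → Supplier does not hold.

No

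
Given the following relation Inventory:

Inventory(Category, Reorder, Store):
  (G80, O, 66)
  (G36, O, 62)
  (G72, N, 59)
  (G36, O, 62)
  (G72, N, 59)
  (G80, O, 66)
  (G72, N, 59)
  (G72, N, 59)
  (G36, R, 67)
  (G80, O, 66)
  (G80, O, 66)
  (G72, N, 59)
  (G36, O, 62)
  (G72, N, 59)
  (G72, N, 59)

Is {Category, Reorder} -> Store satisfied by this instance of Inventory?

(Category=G80, Reorder=O): 4 rows → Store = 66, 66, 66, 66 ✓
(Category=G36, Reorder=O): 3 rows → Store = 62, 62, 62 ✓
(Category=G72, Reorder=N): 7 rows → Store = 59, 59, 59, 59, 59, 59, 59 ✓
(Category=G36, Reorder=R): 1 row → Store = 67 ✓
Every {Category, Reorder} value is associated with a single Store value, so {Category, Reorder} -> Store holds.

Yes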